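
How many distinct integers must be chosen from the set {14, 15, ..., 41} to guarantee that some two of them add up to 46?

A set avoiding the sum 46 can contain at most one of each pair {x, 46−x}, plus the 10 elements whose complement lies outside the range or equal to its own complement.
The integers 23, …, 41 (19 of them) are such a set: any two sum to at least 23+24 = 47 > 46.
Any 20th integer completes one of the 9 pairs, so 20 choices force a sum of 46.

20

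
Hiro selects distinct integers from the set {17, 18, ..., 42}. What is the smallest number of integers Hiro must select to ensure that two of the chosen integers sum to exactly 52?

Two chosen integers sum to 52 exactly when both halves of some pair {x, 52−x} with 17 ≤ x ≤ 52−x ≤ 35 are chosen — 9 such pairs.
The remaining 8 elements (those with no distinct partner in range) can never complete a 52-sum, so the worst case takes all of them and one from each pair: 8 + 9 = 17.
By pigeonhole, the 18th integer has to be the second member of some pair, so 17 + 1 = 18.

18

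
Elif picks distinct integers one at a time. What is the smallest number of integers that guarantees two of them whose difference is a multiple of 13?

Integers whose pairwise differences are multiples of 13 are exactly those sharing a remainder mod 13. The 13 residue classes mod 13 are the pigeonholes.
With 13 integers one could put 1 in each residue class and have no class reach 2.
The 14th integer pushes some class to 2, so 13·1 + 1 = 14.

14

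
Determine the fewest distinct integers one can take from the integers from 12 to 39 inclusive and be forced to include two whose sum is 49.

16

A set avoiding the sum 49 can contain at most one of each pair {x, 49−x}, plus the 2 elements whose complement lies outside the range.
The integers 25, …, 39 (15 of them) are such a set: any two sum to at least 25+26 = 51 > 49.
By pigeonhole, any 16th integer completes one of the 13 pairs, so 16 choices force a sum of 49.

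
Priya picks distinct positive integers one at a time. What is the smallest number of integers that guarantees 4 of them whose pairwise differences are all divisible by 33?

100

Integers whose pairwise differences are multiples of 33 are exactly those sharing a remainder mod 33. The 33 residue classes mod 33 are the pigeonholes.
With 99 integers one could put 3 in each residue class and have no class reach 4.
The 100th integer pushes some class to 4, so 33·3 + 1 = 100.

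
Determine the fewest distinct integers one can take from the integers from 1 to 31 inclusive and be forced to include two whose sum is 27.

19

Group the elements by complementary pair {x, 27−x}: {1,26}, {2,25}, {3,24}, …, giving 13 two-element pairs and 5 integers whose partner 27−x falls outside [1,31].
By the pigeonhole principle, treating each of those 18 groups as a pigeonhole, one can pick one integer per group — 18 integers — with no two summing to 27.
The 19th integer lands in an occupied pair, forcing a sum of 27.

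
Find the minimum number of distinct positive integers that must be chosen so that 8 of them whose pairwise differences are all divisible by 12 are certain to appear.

85

Integers whose pairwise differences are multiples of 12 are exactly those sharing a remainder mod 12. Pigeonhole: the 12 residue classes mod 12 are the pigeonholes.
With 84 integers one could put 7 in each residue class and have no class reach 8.
The 85th integer pushes some class to 8, so 12·7 + 1 = 85.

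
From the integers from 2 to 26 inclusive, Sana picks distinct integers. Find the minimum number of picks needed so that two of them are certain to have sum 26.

Two chosen integers sum to 26 exactly when both halves of some pair {x, 26−x} with 2 ≤ x ≤ 26−x ≤ 24 are chosen — 11 such pairs.
The remaining 3 elements (those with no distinct partner in range) can never complete a 26-sum, so the worst case takes all of them and one from each pair: 3 + 11 = 14.
By pigeonhole, the 15th integer has to be the second member of some pair, so 14 + 1 = 15.

15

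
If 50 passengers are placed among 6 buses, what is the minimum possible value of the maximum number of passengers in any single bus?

9

The 6 buses are the holes and the 50 passengers are the pigeons.
If every bus held at most 8 passengers, the total would be at most 6 × 8 = 48, which is less than 50.
So some bus holds at least ⌈50/6⌉ = 9 passengers.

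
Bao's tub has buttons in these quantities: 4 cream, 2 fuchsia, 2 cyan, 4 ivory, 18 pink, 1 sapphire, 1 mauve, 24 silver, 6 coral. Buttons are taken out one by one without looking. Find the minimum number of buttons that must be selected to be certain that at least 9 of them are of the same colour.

37

Put each drawn button into a box by colour. The largest draw with every box below 9 takes min(count, 8) from each colour; colours with fewer than 8 contribute all they have.
Σ min(cᵢ, 8) = 4 + 2 + 2 + 4 + 8 + 1 + 1 + 8 + 6 = 36.
Draw number 36 + 1 = 37 must push one box to 9.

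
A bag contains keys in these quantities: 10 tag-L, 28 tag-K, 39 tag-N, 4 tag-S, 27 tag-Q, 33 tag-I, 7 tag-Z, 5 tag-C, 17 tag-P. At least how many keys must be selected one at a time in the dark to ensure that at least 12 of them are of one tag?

82

Pigeonhole: put each drawn key into a box by tag. The largest draw with every box below 12 takes min(count, 11) from each tag; tags with fewer than 11 contribute all they have.
Σ min(cᵢ, 11) = 10 + 11 + 11 + 4 + 11 + 11 + 7 + 5 + 11 = 81.
Draw number 81 + 1 = 82 must push one box to 12.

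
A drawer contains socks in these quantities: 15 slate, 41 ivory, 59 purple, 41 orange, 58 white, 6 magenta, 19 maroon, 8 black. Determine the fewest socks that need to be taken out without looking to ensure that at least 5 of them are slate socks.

In the worst case for collecting slate socks, every non-slate sock comes out first.
There are 41 + 59 + 41 + 58 + 6 + 19 + 8 = 232 non-slate socks altogether.
After those, each further sock must be slate, so 232 + 5 = 237 draws guarantee 5 slate socks.

237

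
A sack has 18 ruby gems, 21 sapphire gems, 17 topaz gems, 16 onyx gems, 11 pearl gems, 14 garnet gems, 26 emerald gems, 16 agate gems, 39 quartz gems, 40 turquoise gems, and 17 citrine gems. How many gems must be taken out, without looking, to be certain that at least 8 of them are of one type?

The 11 types are the holes; the gems drawn are the pigeons.
To avoid 8 of any one type, the worst case takes at most 7 of each type.
That gives 7 + 7 + 7 + 7 + 7 + 7 + 7 + 7 + 7 + 7 + 7 = 77 gems with no type reaching 8.
The next gem forces some type to 8, so 77 + 1 = 78.

78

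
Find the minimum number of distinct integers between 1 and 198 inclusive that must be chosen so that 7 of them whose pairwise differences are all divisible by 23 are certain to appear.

139

Integers whose pairwise differences are multiples of 23 are exactly those sharing a remainder mod 23. The 23 residue classes mod 23 are the pigeonholes.
With 138 integers one could put 6 in each residue class and have no class reach 7.
The 139th integer pushes some class to 7, so 23·6 + 1 = 139.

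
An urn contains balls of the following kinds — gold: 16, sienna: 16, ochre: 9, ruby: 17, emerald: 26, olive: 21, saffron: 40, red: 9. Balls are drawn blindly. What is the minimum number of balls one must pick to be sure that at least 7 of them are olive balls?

140

In the worst case for collecting olive balls, every non-olive ball comes out first.
There are 16 + 16 + 9 + 17 + 26 + 40 + 9 = 133 non-olive balls altogether.
After those, each further ball must be olive, so 133 + 7 = 140 draws guarantee 7 olive balls.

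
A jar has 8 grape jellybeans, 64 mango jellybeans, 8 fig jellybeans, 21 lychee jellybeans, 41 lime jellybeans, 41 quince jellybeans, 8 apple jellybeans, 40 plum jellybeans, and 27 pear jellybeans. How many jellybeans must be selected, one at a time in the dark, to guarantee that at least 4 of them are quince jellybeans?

In the worst case for collecting quince jellybeans, every non-quince jellybean comes out first.
There are 8 + 64 + 8 + 21 + 41 + 8 + 40 + 27 = 217 non-quince jellybeans altogether.
After those, each further jellybean must be quince, so 217 + 4 = 221 draws guarantee 4 quince jellybeans.

221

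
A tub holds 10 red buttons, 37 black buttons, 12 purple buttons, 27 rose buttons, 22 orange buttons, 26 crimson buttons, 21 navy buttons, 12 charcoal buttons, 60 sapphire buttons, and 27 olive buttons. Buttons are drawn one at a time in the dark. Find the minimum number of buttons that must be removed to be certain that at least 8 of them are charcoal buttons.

250

In the worst case for collecting charcoal buttons, every non-charcoal button comes out first.
There are 10 + 37 + 12 + 27 + 22 + 26 + 21 + 60 + 27 = 242 non-charcoal buttons altogether.
After those, each further button must be charcoal, so 242 + 8 = 250 draws guarantee 8 charcoal buttons.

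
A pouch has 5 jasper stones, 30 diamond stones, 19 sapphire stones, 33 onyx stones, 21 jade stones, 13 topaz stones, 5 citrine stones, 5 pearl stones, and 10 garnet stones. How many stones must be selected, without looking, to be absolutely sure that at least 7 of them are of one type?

An adversary could hand out at most 6 stones per type (jasper, citrine, pearl run out sooner): 5 + 6 + 6 + 6 + 6 + 6 + 5 + 5 + 6 = 51 stones and still no type has 7.
By pigeonhole, one more stone lands in a type already at 6, so 52 draws are enough and 51 are not.

52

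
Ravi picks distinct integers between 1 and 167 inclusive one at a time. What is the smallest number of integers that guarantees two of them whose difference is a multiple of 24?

25

Integers whose pairwise differences are multiples of 24 are exactly those sharing a remainder mod 24. The 24 residue classes mod 24 are the pigeonholes.
With 24 integers one could put 1 in each residue class and have no class reach 2.
The 25th integer pushes some class to 2, so 24·1 + 1 = 25.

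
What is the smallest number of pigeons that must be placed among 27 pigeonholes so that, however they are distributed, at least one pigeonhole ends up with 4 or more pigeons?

82

With 81 pigeons one could put exactly 3 in each of the 27 pigeonholes, and no pigeonhole would reach 4.
Pigeonhole: one more pigeon must land in a pigeonhole that already has 3, giving it 4.
So 27 × 3 + 1 = 82 pigeons are required.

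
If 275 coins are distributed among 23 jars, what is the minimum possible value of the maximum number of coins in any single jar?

The 23 jars are the holes and the 275 coins are the pigeons.
If every jar held at most 11 coins, the total would be at most 23 × 11 = 253, which is less than 275.
So some jar holds at least ⌈275/23⌉ = 12 coins.

12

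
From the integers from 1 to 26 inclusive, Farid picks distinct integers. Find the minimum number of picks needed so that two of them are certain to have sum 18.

19

Two chosen integers sum to 18 exactly when both halves of some pair {x, 18−x} with 1 ≤ x ≤ 18−x ≤ 17 are chosen — 8 such pairs.
The remaining 10 elements (those with no distinct partner in range) can never complete a 18-sum, so the worst case takes all of them and one from each pair: 10 + 8 = 18.
Pigeonhole: the 19th integer has to be the second member of some pair, so 18 + 1 = 19.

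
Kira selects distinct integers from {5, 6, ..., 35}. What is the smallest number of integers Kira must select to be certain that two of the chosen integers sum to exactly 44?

A set avoiding the sum 44 can contain at most one of each pair {x, 44−x}, plus the 5 elements whose complement lies outside the range or equal to its own complement.
The integers 5, …, 22 (18 of them) are such a set: any two sum to at least 5+6 = 11 and at most 21+22 = 43 < 44.
Any 19th integer completes one of the 13 pairs, so 19 choices force a sum of 44.

19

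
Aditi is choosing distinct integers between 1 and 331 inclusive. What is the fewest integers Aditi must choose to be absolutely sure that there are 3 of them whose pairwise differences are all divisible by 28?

57

Integers whose pairwise differences are multiples of 28 are exactly those sharing a remainder mod 28. By the pigeonhole principle, the 28 residue classes mod 28 are the pigeonholes.
With 56 integers one could put 2 in each residue class and have no class reach 3.
The 57th integer pushes some class to 3, so 28·2 + 1 = 57.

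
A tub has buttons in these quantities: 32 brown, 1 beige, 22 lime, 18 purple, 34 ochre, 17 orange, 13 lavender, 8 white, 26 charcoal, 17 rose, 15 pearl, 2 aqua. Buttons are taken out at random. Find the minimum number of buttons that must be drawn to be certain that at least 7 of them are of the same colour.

64

Pigeonhole: the 12 colours are the holes; the buttons drawn are the pigeons.
To avoid 7 of any one colour, the worst case takes at most 6 of each colour, or every button of a colour that has fewer than 6.
That gives 6 + 1 + 6 + 6 + 6 + 6 + 6 + 6 + 6 + 6 + 6 + 2 = 63 buttons with no colour reaching 7.
The next button forces some colour to 7, so 63 + 1 = 64.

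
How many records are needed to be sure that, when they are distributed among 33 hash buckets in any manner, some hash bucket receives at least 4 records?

100

With 99 records one could put exactly 3 in each of the 33 hash buckets, and no hash bucket would reach 4.
One more record must land in a hash bucket that already has 3, giving it 4.
So 33 × 3 + 1 = 100 records are required.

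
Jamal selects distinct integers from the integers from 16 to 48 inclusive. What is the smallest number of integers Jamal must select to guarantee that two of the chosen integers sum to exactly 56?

22

A set avoiding the sum 56 can contain at most one of each pair {x, 56−x}, plus the 9 elements whose complement lies outside the range or equal to its own complement.
The integers 28, …, 48 (21 of them) are such a set: any two sum to at least 28+29 = 57 > 56.
Any 22nd integer completes one of the 12 pairs, so 22 choices force a sum of 56.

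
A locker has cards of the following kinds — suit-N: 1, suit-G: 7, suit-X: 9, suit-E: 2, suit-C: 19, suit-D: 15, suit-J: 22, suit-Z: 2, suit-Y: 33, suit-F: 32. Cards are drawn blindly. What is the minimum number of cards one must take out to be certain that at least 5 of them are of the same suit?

34

Pigeonhole: the 10 suits are the holes; the cards drawn are the pigeons.
To avoid 5 of any one suit, the worst case takes at most 4 of each suit, or every card of a suit that has fewer than 4.
That gives 1 + 4 + 4 + 2 + 4 + 4 + 4 + 2 + 4 + 4 = 33 cards with no suit reaching 5.
The next card forces some suit to 5, so 33 + 1 = 34.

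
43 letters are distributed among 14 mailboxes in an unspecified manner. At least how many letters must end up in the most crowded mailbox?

The 14 mailboxes are the holes and the 43 letters are the pigeons.
If every mailbox held at most 3 letters, the total would be at most 14 × 3 = 42, which is less than 43.
So some mailbox holds at least ⌈43/14⌉ = 4 letters.

4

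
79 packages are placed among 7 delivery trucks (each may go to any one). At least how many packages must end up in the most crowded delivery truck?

12

The 7 delivery trucks are the holes and the 79 packages are the pigeons.
If every delivery truck held at most 11 packages, the total would be at most 7 × 11 = 77, which is less than 79.
So some delivery truck holds at least ⌈79/7⌉ = 12 packages.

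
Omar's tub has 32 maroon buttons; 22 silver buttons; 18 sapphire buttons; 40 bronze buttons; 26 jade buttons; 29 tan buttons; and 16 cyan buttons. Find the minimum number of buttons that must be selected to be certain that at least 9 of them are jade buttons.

In the worst case for collecting jade buttons, every non-jade button comes out first.
There are 32 + 22 + 18 + 40 + 29 + 16 = 157 non-jade buttons altogether.
After those, each further button must be jade, so 157 + 9 = 166 draws guarantee 9 jade buttons.

166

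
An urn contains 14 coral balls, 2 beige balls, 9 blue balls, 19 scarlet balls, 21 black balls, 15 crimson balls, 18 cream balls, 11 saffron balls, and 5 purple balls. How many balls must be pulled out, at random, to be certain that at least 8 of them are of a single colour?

57

By the pigeonhole principle, the 9 colours are the holes; the balls drawn are the pigeons.
To avoid 8 of any one colour, the worst case takes at most 7 of each colour, or every ball of a colour that has fewer than 7.
That gives 7 + 2 + 7 + 7 + 7 + 7 + 7 + 7 + 5 = 56 balls with no colour reaching 8.
The next ball forces some colour to 8, so 56 + 1 = 57.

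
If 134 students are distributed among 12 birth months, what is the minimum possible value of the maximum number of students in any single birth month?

By pigeonhole, the 12 birth months are the holes and the 134 students are the pigeons.
If every birth month held at most 11 students, the total would be at most 12 × 11 = 132, which is less than 134.
So some birth month holds at least ⌈134/12⌉ = 12 students.

12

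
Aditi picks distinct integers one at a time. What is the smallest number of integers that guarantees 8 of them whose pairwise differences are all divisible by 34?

239

Integers whose pairwise differences are multiples of 34 are exactly those sharing a remainder mod 34. By pigeonhole, the 34 residue classes mod 34 are the pigeonholes.
With 238 integers one could put 7 in each residue class and have no class reach 8.
The 239th integer pushes some class to 8, so 34·7 + 1 = 239.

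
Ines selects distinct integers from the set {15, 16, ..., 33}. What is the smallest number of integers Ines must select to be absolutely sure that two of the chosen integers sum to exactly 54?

14

Group the elements by complementary pair {x, 54−x}: {21,33}, {22,32}, {23,31}, …, giving 6 two-element pairs, the single value 27 (it cannot pair with itself since the integers are distinct), and 6 integers whose partner 54−x falls outside [15,33].
By the pigeonhole principle, treating each of those 13 groups as a pigeonhole, one can pick one integer per group — 13 integers — with no two summing to 54.
The 14th integer lands in an occupied pair, forcing a sum of 54.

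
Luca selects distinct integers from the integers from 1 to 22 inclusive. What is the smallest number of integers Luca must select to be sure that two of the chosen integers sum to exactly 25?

Group the elements by complementary pair {x, 25−x}: {3,22}, {4,21}, {5,20}, …, giving 10 two-element pairs and 2 integers whose partner 25−x falls outside [1,22].
Treating each of those 12 groups as a pigeonhole, one can pick one integer per group — 12 integers — with no two summing to 25.
The 13th integer lands in an occupied pair, forcing a sum of 25.

13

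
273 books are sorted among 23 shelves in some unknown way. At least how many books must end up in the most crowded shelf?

By pigeonhole, the 23 shelves are the holes and the 273 books are the pigeons.
If every shelf held at most 11 books, the total would be at most 23 × 11 = 253, which is less than 273.
So some shelf holds at least ⌈273/23⌉ = 12 books.

12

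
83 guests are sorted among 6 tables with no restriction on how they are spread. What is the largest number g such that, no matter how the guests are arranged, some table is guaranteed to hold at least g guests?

The 6 tables are the holes and the 83 guests are the pigeons.
If every table held at most 13 guests, the total would be at most 6 × 13 = 78, which is less than 83.
So some table holds at least ⌈83/6⌉ = 14 guests.

14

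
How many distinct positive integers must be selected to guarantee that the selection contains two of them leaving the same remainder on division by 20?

By the pigeonhole principle, the 20 residue classes mod 20 are the pigeonholes.
With 20 integers one could put 1 in each residue class and have no class reach 2.
The 21st integer pushes some class to 2, so 20·1 + 1 = 21.

21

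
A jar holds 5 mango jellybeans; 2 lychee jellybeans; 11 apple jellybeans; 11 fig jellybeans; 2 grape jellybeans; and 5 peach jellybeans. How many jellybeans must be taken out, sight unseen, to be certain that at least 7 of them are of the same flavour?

Put each drawn jellybean into a box by flavour. The largest draw with every box below 7 takes min(count, 6) from each flavour; flavours with fewer than 6 contribute all they have.
Σ min(cᵢ, 6) = 5 + 2 + 6 + 6 + 2 + 5 = 26.
Draw number 26 + 1 = 27 must push one box to 7.

27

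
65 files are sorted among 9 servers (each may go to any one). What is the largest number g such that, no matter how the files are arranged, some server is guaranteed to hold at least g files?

The 9 servers are the holes and the 65 files are the pigeons.
If every server held at most 7 files, the total would be at most 9 × 7 = 63, which is less than 65.
So some server holds at least ⌈65/9⌉ = 8 files.

8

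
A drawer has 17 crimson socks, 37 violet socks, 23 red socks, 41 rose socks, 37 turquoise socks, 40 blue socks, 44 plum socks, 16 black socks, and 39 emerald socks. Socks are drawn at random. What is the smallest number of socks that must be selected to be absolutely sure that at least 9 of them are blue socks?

263

In the worst case for collecting blue socks, every non-blue sock comes out first.
There are 17 + 37 + 23 + 41 + 37 + 44 + 16 + 39 = 254 non-blue socks altogether.
After those, each further sock must be blue, so 254 + 9 = 263 draws guarantee 9 blue socks.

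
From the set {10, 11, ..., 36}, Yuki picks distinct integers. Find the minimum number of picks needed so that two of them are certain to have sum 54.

Group the elements by complementary pair {x, 54−x}: {18,36}, {19,35}, {20,34}, …, giving 9 two-element pairs, the single value 27 (it cannot pair with itself since the integers are distinct), and 8 integers whose partner 54−x falls outside [10,36].
Pigeonhole: treating each of those 18 groups as a pigeonhole, one can pick one integer per group — 18 integers — with no two summing to 54.
The 19th integer lands in an occupied pair, forcing a sum of 54.

19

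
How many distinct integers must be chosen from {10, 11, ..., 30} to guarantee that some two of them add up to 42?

13

A set avoiding the sum 42 can contain at most one of each pair {x, 42−x}, plus the 3 elements whose complement lies outside the range or equal to its own complement.
The integers 10, …, 21 (12 of them) are such a set: any two sum to at least 10+11 = 21 and at most 20+21 = 41 < 42.
By the pigeonhole principle, any 13th integer completes one of the 9 pairs, so 13 choices force a sum of 42.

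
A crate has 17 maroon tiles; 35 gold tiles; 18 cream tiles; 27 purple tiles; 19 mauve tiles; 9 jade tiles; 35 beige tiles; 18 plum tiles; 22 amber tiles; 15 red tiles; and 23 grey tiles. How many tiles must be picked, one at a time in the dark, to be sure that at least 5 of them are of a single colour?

Put each drawn tile into a box by colour. The largest draw with every box below 5 takes min(count, 4) from each colour.
Σ min(cᵢ, 4) = 4 + 4 + 4 + 4 + 4 + 4 + 4 + 4 + 4 + 4 + 4 = 44.
Draw number 44 + 1 = 45 must push one box to 5.

45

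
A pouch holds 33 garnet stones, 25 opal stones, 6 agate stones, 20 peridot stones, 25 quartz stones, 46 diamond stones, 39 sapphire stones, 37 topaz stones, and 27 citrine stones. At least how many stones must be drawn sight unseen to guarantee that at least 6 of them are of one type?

46

Pigeonhole: put each drawn stone into a box by type. The largest draw with every box below 6 takes min(count, 5) from each type.
Σ min(cᵢ, 5) = 5 + 5 + 5 + 5 + 5 + 5 + 5 + 5 + 5 = 45.
Draw number 45 + 1 = 46 must push one box to 6.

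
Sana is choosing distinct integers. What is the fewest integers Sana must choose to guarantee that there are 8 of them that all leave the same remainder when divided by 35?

246

The 35 residue classes mod 35 are the pigeonholes.
With 245 integers one could put 7 in each residue class and have no class reach 8.
The 246th integer pushes some class to 8, so 35·7 + 1 = 246.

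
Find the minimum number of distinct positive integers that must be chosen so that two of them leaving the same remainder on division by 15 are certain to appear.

The 15 residue classes mod 15 are the pigeonholes.
With 15 integers one could put 1 in each residue class and have no class reach 2.
The 16th integer pushes some class to 2, so 15·1 + 1 = 16.

16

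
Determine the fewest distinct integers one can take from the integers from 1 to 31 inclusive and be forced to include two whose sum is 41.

21

A set avoiding the sum 41 can contain at most one of each pair {x, 41−x}, plus the 9 elements whose complement lies outside the range.
The integers 1, …, 20 (20 of them) are such a set: any two sum to at least 1+2 = 3 and at most 19+20 = 39 < 41.
By the pigeonhole principle, any 21st integer completes one of the 11 pairs, so 21 choices force a sum of 41.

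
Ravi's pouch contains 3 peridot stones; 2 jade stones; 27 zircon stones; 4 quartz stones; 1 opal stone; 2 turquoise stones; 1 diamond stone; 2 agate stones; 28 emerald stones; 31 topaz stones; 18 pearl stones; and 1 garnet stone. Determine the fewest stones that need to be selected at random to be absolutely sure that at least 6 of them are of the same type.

Put each drawn stone into a box by type. The largest draw with every box below 6 takes min(count, 5) from each type; types with fewer than 5 contribute all they have.
Σ min(cᵢ, 5) = 3 + 2 + 5 + 4 + 1 + 2 + 1 + 2 + 5 + 5 + 5 + 1 = 36.
Draw number 36 + 1 = 37 must push one box to 6.

37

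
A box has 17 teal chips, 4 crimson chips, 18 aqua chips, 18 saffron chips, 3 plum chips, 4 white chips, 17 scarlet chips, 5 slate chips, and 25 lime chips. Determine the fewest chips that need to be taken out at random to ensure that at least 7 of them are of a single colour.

An adversary could hand out at most 6 chips per colour (4 colours run out sooner): 6 + 4 + 6 + 6 + 3 + 4 + 6 + 5 + 6 = 46 chips and still no colour has 7.
One more chip lands in a colour already at 6, so 47 draws are enough and 46 are not.

47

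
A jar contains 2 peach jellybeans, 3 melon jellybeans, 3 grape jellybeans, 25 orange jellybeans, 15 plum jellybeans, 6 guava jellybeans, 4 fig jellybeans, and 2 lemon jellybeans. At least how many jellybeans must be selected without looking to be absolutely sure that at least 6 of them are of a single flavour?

By the pigeonhole principle, the 8 flavours are the holes; the jellybeans drawn are the pigeons.
To avoid 6 of any one flavour, the worst case takes at most 5 of each flavour, or every jellybean of a flavour that has fewer than 5.
That gives 2 + 3 + 3 + 5 + 5 + 5 + 4 + 2 = 29 jellybeans with no flavour reaching 6.
The next jellybean forces some flavour to 6, so 29 + 1 = 30.

30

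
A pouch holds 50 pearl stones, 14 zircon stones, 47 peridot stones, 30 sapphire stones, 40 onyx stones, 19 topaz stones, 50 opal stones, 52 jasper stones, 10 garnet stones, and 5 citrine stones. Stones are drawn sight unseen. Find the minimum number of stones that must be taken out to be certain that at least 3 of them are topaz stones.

In the worst case for collecting topaz stones, every non-topaz stone comes out first.
There are 50 + 14 + 47 + 30 + 40 + 50 + 52 + 10 + 5 = 298 non-topaz stones altogether.
After those, each further stone must be topaz, so 298 + 3 = 301 draws guarantee 3 topaz stones.

301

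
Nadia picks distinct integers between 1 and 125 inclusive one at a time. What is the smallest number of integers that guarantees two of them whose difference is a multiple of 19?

20

Integers whose pairwise differences are multiples of 19 are exactly those sharing a remainder mod 19. Pigeonhole: the 19 residue classes mod 19 are the pigeonholes.
With 19 integers one could put 1 in each residue class and have no class reach 2.
The 20th integer pushes some class to 2, so 19·1 + 1 = 20.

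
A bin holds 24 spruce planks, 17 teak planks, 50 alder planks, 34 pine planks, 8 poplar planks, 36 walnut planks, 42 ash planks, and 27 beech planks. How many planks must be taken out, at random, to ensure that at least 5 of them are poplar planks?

In the worst case for collecting poplar planks, every non-poplar plank comes out first.
There are 24 + 17 + 50 + 34 + 36 + 42 + 27 = 230 non-poplar planks altogether.
After those, each further plank must be poplar, so 230 + 5 = 235 draws guarantee 5 poplar planks.

235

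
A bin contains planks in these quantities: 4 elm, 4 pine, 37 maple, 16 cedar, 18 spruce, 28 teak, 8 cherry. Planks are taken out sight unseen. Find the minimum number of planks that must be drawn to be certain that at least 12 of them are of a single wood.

Put each drawn plank into a box by wood. The largest draw with every box below 12 takes min(count, 11) from each wood; woods with fewer than 11 contribute all they have.
Σ min(cᵢ, 11) = 4 + 4 + 11 + 11 + 11 + 11 + 8 = 60.
Draw number 60 + 1 = 61 must push one box to 12.

61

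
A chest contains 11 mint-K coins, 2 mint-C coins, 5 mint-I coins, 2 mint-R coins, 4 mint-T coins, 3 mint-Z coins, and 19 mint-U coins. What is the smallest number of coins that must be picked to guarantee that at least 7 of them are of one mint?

29

The 7 mints are the holes; the coins drawn are the pigeons.
To avoid 7 of any one mint, the worst case takes at most 6 of each mint, or every coin of a mint that has fewer than 6.
That gives 6 + 2 + 5 + 2 + 4 + 3 + 6 = 28 coins with no mint reaching 7.
The next coin forces some mint to 7, so 28 + 1 = 29.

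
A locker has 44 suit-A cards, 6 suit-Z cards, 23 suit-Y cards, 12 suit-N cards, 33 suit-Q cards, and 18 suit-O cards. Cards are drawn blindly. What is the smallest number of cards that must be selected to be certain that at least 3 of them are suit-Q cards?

In the worst case for collecting suit-Q cards, every non-suit-Q card comes out first.
There are 44 + 6 + 23 + 12 + 18 = 103 non-suit-Q cards altogether.
After those, each further card must be suit-Q, so 103 + 3 = 106 draws guarantee 3 suit-Q cards.

106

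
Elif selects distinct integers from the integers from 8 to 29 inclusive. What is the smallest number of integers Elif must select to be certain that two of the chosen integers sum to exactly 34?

A set avoiding the sum 34 can contain at most one of each pair {x, 34−x}, plus the 4 elements whose complement lies outside the range or equal to its own complement.
The integers 17, …, 29 (13 of them) are such a set: any two sum to at least 17+18 = 35 > 34.
Any 14th integer completes one of the 9 pairs, so 14 choices force a sum of 34.

14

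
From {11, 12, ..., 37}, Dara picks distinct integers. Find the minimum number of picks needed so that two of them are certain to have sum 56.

19

Group the elements by complementary pair {x, 56−x}: {19,37}, {20,36}, {21,35}, …, giving 9 two-element pairs, the single value 28 (it cannot pair with itself since the integers are distinct), and 8 integers whose partner 56−x falls outside [11,37].
Pigeonhole: treating each of those 18 groups as a pigeonhole, one can pick one integer per group — 18 integers — with no two summing to 56.
The 19th integer lands in an occupied pair, forcing a sum of 56.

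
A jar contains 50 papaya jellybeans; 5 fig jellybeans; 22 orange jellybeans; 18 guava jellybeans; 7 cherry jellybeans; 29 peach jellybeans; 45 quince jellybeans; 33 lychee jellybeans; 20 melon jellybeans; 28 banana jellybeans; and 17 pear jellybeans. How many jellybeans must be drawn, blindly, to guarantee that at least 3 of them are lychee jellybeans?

244

In the worst case for collecting lychee jellybeans, every non-lychee jellybean comes out first.
There are 50 + 5 + 22 + 18 + 7 + 29 + 45 + 20 + 28 + 17 = 241 non-lychee jellybeans altogether.
After those, each further jellybean must be lychee, so 241 + 3 = 244 draws guarantee 3 lychee jellybeans.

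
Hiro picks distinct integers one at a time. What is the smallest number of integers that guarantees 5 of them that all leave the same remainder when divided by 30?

121

The 30 residue classes mod 30 are the pigeonholes.
With 120 integers one could put 4 in each residue class and have no class reach 5.
The 121st integer pushes some class to 5, so 30·4 + 1 = 121.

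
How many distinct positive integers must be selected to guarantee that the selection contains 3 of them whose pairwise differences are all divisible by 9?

Integers whose pairwise differences are multiples of 9 are exactly those sharing a remainder mod 9. Pigeonhole: the 9 residue classes mod 9 are the pigeonholes.
With 18 integers one could put 2 in each residue class and have no class reach 3.
The 19th integer pushes some class to 3, so 9·2 + 1 = 19.

19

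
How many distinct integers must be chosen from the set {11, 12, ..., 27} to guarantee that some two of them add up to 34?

12

Two chosen integers sum to 34 exactly when both halves of some pair {x, 34−x} with 11 ≤ x ≤ 34−x ≤ 23 are chosen — 6 such pairs.
The remaining 5 elements (those with no distinct partner in range) can never complete a 34-sum, so the worst case takes all of them and one from each pair: 5 + 6 = 11.
The 12th integer has to be the second member of some pair, so 11 + 1 = 12.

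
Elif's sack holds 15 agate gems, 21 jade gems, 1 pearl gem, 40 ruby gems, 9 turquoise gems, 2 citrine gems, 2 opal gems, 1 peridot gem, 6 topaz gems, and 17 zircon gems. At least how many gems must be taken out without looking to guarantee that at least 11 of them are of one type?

62

An adversary could hand out at most 10 gems per type (6 types run out sooner): 10 + 10 + 1 + 10 + 9 + 2 + 2 + 1 + 6 + 10 = 61 gems and still no type has 11.
Pigeonhole: one more gem lands in a type already at 10, so 62 draws are enough and 61 are not.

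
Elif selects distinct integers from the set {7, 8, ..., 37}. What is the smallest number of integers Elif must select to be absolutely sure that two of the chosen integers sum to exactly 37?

20

A set avoiding the sum 37 can contain at most one of each pair {x, 37−x}, plus the 7 elements whose complement lies outside the range.
The integers 19, …, 37 (19 of them) are such a set: any two sum to at least 19+20 = 39 > 37.
By pigeonhole, any 20th integer completes one of the 12 pairs, so 20 choices force a sum of 37.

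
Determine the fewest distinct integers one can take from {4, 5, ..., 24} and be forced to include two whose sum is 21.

15

Two chosen integers sum to 21 exactly when both halves of some pair {x, 21−x} with 4 ≤ x ≤ 21−x ≤ 17 are chosen — 7 such pairs.
The remaining 7 elements (those with no distinct partner in range) can never complete a 21-sum, so the worst case takes all of them and one from each pair: 7 + 7 = 14.
By the pigeonhole principle, the 15th integer has to be the second member of some pair, so 14 + 1 = 15.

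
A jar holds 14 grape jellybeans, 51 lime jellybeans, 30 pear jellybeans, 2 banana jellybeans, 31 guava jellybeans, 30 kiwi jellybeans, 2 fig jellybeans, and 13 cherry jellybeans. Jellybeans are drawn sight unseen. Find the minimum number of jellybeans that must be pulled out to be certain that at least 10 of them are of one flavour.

The 8 flavours are the holes; the jellybeans drawn are the pigeons.
To avoid 10 of any one flavour, the worst case takes at most 9 of each flavour, or every jellybean of a flavour that has fewer than 9.
That gives 9 + 9 + 9 + 2 + 9 + 9 + 2 + 9 = 58 jellybeans with no flavour reaching 10.
The next jellybean forces some flavour to 10, so 58 + 1 = 59.

59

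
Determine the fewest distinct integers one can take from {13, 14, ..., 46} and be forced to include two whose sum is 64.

Group the elements by complementary pair {x, 64−x}: {18,46}, {19,45}, {20,44}, …, giving 14 two-element pairs; the single value 32 (it cannot pair with itself since the integers are distinct); and 5 integers whose partner 64−x falls outside [13,46].
By the pigeonhole principle, treating each of those 20 groups as a pigeonhole, one can pick one integer per group — 20 integers — with no two summing to 64.
The 21st integer lands in an occupied pair, forcing a sum of 64.

21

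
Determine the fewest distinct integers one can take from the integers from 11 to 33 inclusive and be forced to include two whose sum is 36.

A set avoiding the sum 36 can contain at most one of each pair {x, 36−x}, plus the 9 elements whose complement lies outside the range or equal to its own complement.
The integers 18, …, 33 (16 of them) are such a set: any two sum to at least 18+19 = 37 > 36.
Pigeonhole: any 17th integer completes one of the 7 pairs, so 17 choices force a sum of 36.

17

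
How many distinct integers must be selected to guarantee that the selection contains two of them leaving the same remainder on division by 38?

39

The 38 residue classes mod 38 are the pigeonholes.
With 38 integers one could put 1 in each residue class and have no class reach 2.
The 39th integer pushes some class to 2, so 38·1 + 1 = 39.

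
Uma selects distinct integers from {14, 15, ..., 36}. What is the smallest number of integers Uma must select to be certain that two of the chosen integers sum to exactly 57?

16

A set avoiding the sum 57 can contain at most one of each pair {x, 57−x}, plus the 7 elements whose complement lies outside the range.
The integers 14, …, 28 (15 of them) are such a set: any two sum to at least 14+15 = 29 and at most 27+28 = 55 < 57.
Any 16th integer completes one of the 8 pairs, so 16 choices force a sum of 57.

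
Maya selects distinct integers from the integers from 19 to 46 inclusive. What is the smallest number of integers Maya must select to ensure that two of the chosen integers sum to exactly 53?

Group the elements by complementary pair {x, 53−x}: {19,34}, {20,33}, {21,32}, …, giving 8 two-element pairs and 12 integers whose partner 53−x falls outside [19,46].
By the pigeonhole principle, treating each of those 20 groups as a pigeonhole, one can pick one integer per group — 20 integers — with no two summing to 53.
The 21st integer lands in an occupied pair, forcing a sum of 53.

21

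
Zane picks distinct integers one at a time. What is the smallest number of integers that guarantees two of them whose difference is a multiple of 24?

25

Integers whose pairwise differences are multiples of 24 are exactly those sharing a remainder mod 24. By the pigeonhole principle, the 24 residue classes mod 24 are the pigeonholes.
With 24 integers one could put 1 in each residue class and have no class reach 2.
The 25th integer pushes some class to 2, so 24·1 + 1 = 25.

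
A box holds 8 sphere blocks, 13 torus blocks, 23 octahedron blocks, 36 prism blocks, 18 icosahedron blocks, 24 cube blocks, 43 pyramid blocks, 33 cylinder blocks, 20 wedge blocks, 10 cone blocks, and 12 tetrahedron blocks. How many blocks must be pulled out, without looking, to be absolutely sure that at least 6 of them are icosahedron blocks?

In the worst case for collecting icosahedron blocks, every non-icosahedron block comes out first.
There are 8 + 13 + 23 + 36 + 24 + 43 + 33 + 20 + 10 + 12 = 222 non-icosahedron blocks altogether.
After those, each further block must be icosahedron, so 222 + 6 = 228 draws guarantee 6 icosahedron blocks.

228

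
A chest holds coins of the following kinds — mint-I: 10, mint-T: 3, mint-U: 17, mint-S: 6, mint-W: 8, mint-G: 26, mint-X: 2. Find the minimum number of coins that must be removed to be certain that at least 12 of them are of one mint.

Pigeonhole: the 7 mints are the holes; the coins drawn are the pigeons.
To avoid 12 of any one mint, the worst case takes at most 11 of each mint, or every coin of a mint that has fewer than 11.
That gives 10 + 3 + 11 + 6 + 8 + 11 + 2 = 51 coins with no mint reaching 12.
The next coin forces some mint to 12, so 51 + 1 = 52.

52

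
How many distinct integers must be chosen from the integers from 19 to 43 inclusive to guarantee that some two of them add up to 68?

Two chosen integers sum to 68 exactly when both halves of some pair {x, 68−x} with 25 ≤ x ≤ 68−x ≤ 43 are chosen — 9 such pairs.
The remaining 7 elements (those with no distinct partner in range) can never complete a 68-sum, so the worst case takes all of them and one from each pair: 7 + 9 = 16.
By the pigeonhole principle, the 17th integer has to be the second member of some pair, so 16 + 1 = 17.

17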